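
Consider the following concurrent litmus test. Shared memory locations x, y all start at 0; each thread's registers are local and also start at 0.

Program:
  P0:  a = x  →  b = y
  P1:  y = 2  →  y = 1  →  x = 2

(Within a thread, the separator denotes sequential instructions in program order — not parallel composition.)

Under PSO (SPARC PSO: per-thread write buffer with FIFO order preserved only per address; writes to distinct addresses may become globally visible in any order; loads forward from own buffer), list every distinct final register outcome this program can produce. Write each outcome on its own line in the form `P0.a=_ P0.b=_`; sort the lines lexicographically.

outcome vector order: (P0.a,P0.b)
|PSO outcomes| = 6

P0.a=0 P0.b=0
P0.a=0 P0.b=1
P0.a=0 P0.b=2
P0.a=2 P0.b=0
P0.a=2 P0.b=1
P0.a=2 P0.b=2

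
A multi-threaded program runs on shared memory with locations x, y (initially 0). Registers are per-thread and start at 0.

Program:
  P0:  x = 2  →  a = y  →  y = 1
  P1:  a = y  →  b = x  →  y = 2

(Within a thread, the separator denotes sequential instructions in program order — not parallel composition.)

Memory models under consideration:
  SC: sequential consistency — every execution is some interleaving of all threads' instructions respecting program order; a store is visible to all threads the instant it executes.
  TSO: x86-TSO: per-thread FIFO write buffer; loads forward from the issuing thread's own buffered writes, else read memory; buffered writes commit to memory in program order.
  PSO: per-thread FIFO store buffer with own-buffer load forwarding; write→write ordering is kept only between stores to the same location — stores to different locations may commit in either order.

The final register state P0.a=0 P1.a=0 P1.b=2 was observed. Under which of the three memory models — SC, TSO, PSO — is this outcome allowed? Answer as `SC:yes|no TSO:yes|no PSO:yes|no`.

SC:yes TSO:yes PSO:yes

outcome vector order: (P0.a,P1.a,P1.b)
SC (5): (0,0,0) (0,0,2) (0,1,2) (2,0,0) (2,0,2)
TSO (5): (0,0,0) (0,0,2) (0,1,2) (2,0,0) (2,0,2)
PSO (6): (0,0,0) (0,0,2) (0,1,0) (0,1,2) (2,0,0) (2,0,2)
target (0,0,2) ∈ {SC,TSO,PSO}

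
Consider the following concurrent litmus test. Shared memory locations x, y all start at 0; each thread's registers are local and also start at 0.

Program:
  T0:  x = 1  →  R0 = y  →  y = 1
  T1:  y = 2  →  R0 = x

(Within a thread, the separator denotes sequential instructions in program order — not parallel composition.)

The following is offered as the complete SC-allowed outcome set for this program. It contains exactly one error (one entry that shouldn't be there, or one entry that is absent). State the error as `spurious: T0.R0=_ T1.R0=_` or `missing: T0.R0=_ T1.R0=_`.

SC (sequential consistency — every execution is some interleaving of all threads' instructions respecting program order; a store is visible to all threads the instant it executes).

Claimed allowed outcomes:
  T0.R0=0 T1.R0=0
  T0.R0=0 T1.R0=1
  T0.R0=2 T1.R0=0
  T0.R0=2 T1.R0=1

outcome vector order: (T0.R0,T1.R0)
under SC → <0 1> <2 0> <2 1>
claimed∖SC = {<0 0>}

spurious: T0.R0=0 T1.R0=0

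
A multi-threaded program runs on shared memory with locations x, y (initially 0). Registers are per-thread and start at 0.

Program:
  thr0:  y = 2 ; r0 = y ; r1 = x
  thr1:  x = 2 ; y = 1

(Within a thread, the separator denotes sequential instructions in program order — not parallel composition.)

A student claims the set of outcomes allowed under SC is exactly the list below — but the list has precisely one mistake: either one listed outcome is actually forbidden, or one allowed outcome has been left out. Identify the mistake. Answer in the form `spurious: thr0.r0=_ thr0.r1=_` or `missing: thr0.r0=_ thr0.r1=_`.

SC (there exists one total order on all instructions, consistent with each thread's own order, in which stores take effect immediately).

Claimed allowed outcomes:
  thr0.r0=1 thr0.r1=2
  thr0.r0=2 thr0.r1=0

outcome vector order: (thr0.r0,thr0.r1)
SC: 3 outcomes — {(1,2) (2,0) (2,2)}
SC∖claimed = {(2,2)}

missing: thr0.r0=2 thr0.r1=2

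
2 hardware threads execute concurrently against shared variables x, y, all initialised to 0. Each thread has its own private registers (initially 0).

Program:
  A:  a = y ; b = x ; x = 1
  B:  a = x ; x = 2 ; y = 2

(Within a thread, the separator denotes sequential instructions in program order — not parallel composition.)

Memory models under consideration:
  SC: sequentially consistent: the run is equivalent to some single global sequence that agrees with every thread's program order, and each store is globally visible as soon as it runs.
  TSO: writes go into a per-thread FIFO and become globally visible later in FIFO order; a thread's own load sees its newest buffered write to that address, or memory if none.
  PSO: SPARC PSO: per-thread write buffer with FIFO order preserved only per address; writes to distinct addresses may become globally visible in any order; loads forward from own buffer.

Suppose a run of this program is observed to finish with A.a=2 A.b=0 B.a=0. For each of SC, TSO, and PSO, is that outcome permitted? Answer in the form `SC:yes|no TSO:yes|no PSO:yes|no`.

SC:no TSO:no PSO:yes

outcome vector order: (A.a,A.b,B.a)
SC: 4 outcomes — {0/0/0, 0/0/1, 0/2/0, 2/2/0}
TSO: 4 outcomes — {0/0/0, 0/0/1, 0/2/0, 2/2/0}
PSO: 5 outcomes — {0/0/0, 0/0/1, 0/2/0, 2/0/0, 2/2/0}
target 2/0/0 ∈ {PSO}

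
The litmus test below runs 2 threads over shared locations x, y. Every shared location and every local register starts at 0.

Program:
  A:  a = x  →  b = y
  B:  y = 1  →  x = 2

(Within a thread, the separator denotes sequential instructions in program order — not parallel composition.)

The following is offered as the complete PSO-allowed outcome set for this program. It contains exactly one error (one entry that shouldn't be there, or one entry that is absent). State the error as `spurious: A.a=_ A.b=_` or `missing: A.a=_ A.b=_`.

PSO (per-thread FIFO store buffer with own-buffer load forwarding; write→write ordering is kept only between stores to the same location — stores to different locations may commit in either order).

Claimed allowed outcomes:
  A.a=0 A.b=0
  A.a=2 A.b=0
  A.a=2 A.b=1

outcome vector order: (A.a,A.b)
under PSO → (0,0) (0,1) (2,0) (2,1)
PSO∖claimed = {(0,1)}

missing: A.a=0 A.b=1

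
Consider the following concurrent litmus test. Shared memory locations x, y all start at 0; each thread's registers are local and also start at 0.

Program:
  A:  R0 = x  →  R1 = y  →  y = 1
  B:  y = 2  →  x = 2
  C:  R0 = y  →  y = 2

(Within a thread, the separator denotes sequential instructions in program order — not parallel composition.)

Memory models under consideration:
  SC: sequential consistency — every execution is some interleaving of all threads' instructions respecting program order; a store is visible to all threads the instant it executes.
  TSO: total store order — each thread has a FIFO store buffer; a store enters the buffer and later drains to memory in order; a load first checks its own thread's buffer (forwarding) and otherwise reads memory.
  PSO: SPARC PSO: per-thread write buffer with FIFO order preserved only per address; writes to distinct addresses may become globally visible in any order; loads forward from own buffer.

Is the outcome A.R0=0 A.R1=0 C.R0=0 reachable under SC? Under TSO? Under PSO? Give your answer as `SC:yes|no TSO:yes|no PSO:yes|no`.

outcome vector order: (A.R0,A.R1,C.R0)
SC (9): (0,0,0) (0,0,1) (0,0,2) (0,2,0) (0,2,1) (0,2,2) (2,2,0) (2,2,1) (2,2,2)
TSO (9): (0,0,0) (0,0,1) (0,0,2) (0,2,0) (0,2,1) (0,2,2) (2,2,0) (2,2,1) (2,2,2)
PSO (12): (0,0,0) (0,0,1) (0,0,2) (0,2,0) (0,2,1) (0,2,2) (2,0,0) (2,0,1) (2,0,2) (2,2,0) (2,2,1) (2,2,2)
target (0,0,0) ∈ {SC,TSO,PSO}

SC:yes TSO:yes PSO:yes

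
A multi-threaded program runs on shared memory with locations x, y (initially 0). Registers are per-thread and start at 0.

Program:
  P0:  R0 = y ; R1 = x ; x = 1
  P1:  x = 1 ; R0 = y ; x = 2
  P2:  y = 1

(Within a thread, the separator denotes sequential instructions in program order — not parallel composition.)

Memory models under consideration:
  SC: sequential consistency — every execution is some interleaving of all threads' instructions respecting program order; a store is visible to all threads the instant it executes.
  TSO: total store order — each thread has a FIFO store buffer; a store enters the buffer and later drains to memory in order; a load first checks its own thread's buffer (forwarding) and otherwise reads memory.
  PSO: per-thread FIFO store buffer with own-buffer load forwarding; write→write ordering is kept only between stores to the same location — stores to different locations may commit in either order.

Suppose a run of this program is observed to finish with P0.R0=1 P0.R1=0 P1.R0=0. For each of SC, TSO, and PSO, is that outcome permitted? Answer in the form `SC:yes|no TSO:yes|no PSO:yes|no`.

SC:no TSO:yes PSO:yes

outcome vector order: (P0.R0,P0.R1,P1.R0)
under SC → 0/0/0; 0/0/1; 0/1/0; 0/1/1; 0/2/0; 0/2/1; 1/0/1; 1/1/0; 1/1/1; 1/2/0; 1/2/1
under TSO → 0/0/0; 0/0/1; 0/1/0; 0/1/1; 0/2/0; 0/2/1; 1/0/0; 1/0/1; 1/1/0; 1/1/1; 1/2/0; 1/2/1
under PSO → 0/0/0; 0/0/1; 0/1/0; 0/1/1; 0/2/0; 0/2/1; 1/0/0; 1/0/1; 1/1/0; 1/1/1; 1/2/0; 1/2/1
target 1/0/0 ∈ {TSO,PSO}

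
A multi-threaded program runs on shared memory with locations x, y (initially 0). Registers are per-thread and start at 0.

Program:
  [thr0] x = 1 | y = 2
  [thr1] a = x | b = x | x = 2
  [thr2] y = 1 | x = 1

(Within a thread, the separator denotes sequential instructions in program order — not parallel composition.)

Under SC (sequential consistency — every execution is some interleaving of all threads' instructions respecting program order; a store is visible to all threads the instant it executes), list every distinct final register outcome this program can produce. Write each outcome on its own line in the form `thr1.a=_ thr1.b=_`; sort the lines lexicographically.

thr1.a=0 thr1.b=0
thr1.a=0 thr1.b=1
thr1.a=1 thr1.b=1

outcome vector order: (thr1.a,thr1.b)
|SC outcomes| = 3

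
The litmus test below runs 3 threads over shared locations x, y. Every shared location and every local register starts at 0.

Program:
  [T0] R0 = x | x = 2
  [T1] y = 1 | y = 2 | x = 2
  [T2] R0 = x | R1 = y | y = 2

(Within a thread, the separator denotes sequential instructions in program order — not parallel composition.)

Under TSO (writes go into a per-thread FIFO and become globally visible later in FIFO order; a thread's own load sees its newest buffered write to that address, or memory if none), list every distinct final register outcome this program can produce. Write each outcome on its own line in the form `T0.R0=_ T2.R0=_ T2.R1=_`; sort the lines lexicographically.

outcome vector order: (T0.R0,T2.R0,T2.R1)
|TSO outcomes| = 10

T0.R0=0 T2.R0=0 T2.R1=0
T0.R0=0 T2.R0=0 T2.R1=1
T0.R0=0 T2.R0=0 T2.R1=2
T0.R0=0 T2.R0=2 T2.R1=0
T0.R0=0 T2.R0=2 T2.R1=1
T0.R0=0 T2.R0=2 T2.R1=2
T0.R0=2 T2.R0=0 T2.R1=0
T0.R0=2 T2.R0=0 T2.R1=1
T0.R0=2 T2.R0=0 T2.R1=2
T0.R0=2 T2.R0=2 T2.R1=2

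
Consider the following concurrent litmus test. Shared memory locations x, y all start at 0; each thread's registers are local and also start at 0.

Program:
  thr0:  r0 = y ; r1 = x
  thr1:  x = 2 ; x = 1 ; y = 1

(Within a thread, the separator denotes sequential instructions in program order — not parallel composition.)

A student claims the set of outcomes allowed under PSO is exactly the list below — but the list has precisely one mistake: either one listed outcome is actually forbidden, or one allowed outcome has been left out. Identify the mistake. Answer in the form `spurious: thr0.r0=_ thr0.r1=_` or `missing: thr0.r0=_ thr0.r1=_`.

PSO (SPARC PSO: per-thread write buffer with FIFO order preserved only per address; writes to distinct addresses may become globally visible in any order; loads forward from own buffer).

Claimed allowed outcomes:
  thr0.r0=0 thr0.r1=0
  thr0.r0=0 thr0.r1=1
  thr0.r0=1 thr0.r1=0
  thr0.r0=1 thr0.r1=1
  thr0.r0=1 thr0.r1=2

outcome vector order: (thr0.r0,thr0.r1)
PSO (6): (0,0), (0,1), (0,2), (1,0), (1,1), (1,2)
PSO∖claimed = {(0,2)}

missing: thr0.r0=0 thr0.r1=2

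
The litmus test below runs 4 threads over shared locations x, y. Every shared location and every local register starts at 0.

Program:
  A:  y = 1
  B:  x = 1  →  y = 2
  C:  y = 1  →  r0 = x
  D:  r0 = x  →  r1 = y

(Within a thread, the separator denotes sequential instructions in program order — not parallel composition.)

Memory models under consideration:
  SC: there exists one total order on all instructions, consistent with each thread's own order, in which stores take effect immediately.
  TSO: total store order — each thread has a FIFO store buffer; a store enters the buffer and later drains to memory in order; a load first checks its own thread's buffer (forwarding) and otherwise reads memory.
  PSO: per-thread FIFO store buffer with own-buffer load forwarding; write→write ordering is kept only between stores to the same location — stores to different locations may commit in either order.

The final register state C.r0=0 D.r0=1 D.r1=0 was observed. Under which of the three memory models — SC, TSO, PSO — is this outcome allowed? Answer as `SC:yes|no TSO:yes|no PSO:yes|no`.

outcome vector order: (C.r0,D.r0,D.r1)
SC (11): 0/0/0; 0/0/1; 0/0/2; 0/1/1; 0/1/2; 1/0/0; 1/0/1; 1/0/2; 1/1/0; 1/1/1; 1/1/2
TSO (12): 0/0/0; 0/0/1; 0/0/2; 0/1/0; 0/1/1; 0/1/2; 1/0/0; 1/0/1; 1/0/2; 1/1/0; 1/1/1; 1/1/2
PSO (12): 0/0/0; 0/0/1; 0/0/2; 0/1/0; 0/1/1; 0/1/2; 1/0/0; 1/0/1; 1/0/2; 1/1/0; 1/1/1; 1/1/2
target 0/1/0 ∈ {TSO,PSO}

SC:no TSO:yes PSO:yes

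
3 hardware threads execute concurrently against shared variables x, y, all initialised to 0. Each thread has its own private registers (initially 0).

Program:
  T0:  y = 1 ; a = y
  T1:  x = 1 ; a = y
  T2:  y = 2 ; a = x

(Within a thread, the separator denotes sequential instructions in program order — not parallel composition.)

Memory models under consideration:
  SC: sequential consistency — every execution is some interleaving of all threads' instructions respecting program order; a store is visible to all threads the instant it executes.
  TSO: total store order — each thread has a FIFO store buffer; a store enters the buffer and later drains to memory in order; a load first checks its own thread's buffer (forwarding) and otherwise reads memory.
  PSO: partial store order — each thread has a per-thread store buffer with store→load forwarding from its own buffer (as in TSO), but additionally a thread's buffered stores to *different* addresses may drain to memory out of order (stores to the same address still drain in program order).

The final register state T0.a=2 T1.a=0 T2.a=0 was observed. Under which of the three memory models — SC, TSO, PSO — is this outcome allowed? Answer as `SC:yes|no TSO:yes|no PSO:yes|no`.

outcome vector order: (T0.a,T1.a,T2.a)
SC: 9 outcomes — {1/0/1; 1/1/0; 1/1/1; 1/2/0; 1/2/1; 2/0/1; 2/1/1; 2/2/0; 2/2/1}
TSO: 12 outcomes — {1/0/0; 1/0/1; 1/1/0; 1/1/1; 1/2/0; 1/2/1; 2/0/0; 2/0/1; 2/1/0; 2/1/1; 2/2/0; 2/2/1}
PSO: 12 outcomes — {1/0/0; 1/0/1; 1/1/0; 1/1/1; 1/2/0; 1/2/1; 2/0/0; 2/0/1; 2/1/0; 2/1/1; 2/2/0; 2/2/1}
target 2/0/0 ∈ {TSO,PSO}

SC:no TSO:yes PSO:yes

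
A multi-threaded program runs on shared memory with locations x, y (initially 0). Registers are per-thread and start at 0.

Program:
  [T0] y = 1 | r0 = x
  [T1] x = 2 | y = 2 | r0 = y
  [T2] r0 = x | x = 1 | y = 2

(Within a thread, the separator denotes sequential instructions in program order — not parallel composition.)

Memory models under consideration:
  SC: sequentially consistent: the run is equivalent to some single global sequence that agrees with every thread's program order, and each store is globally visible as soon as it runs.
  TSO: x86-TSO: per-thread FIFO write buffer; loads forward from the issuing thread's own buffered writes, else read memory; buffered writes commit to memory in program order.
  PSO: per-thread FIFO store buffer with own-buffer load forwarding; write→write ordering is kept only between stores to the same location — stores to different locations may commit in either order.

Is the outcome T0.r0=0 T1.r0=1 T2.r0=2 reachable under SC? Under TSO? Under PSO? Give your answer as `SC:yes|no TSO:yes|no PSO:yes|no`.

SC:no TSO:yes PSO:yes

outcome vector order: (T0.r0,T1.r0,T2.r0)
under SC → (0,2,0) (0,2,2) (1,1,0) (1,1,2) (1,2,0) (1,2,2) (2,1,0) (2,1,2) (2,2,0) (2,2,2)
under TSO → (0,1,0) (0,1,2) (0,2,0) (0,2,2) (1,1,0) (1,1,2) (1,2,0) (1,2,2) (2,1,0) (2,1,2) (2,2,0) (2,2,2)
under PSO → (0,1,0) (0,1,2) (0,2,0) (0,2,2) (1,1,0) (1,1,2) (1,2,0) (1,2,2) (2,1,0) (2,1,2) (2,2,0) (2,2,2)
target (0,1,2) ∈ {TSO,PSO}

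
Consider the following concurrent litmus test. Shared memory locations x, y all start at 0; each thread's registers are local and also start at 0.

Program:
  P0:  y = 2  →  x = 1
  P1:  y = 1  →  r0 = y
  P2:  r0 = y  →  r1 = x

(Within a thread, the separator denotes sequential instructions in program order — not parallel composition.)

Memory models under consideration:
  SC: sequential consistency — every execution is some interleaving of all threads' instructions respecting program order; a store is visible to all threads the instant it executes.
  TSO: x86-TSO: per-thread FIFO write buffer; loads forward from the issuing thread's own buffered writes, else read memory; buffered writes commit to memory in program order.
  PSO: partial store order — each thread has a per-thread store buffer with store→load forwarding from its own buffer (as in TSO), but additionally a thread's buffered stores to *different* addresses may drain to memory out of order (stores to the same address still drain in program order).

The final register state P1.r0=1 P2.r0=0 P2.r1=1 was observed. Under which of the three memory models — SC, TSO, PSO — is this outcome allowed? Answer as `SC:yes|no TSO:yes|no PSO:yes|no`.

SC:yes TSO:yes PSO:yes

outcome vector order: (P1.r0,P2.r0,P2.r1)
SC: 12 outcomes — {<1 0 0>, <1 0 1>, <1 1 0>, <1 1 1>, <1 2 0>, <1 2 1>, <2 0 0>, <2 0 1>, <2 1 0>, <2 1 1>, <2 2 0>, <2 2 1>}
TSO: 12 outcomes — {<1 0 0>, <1 0 1>, <1 1 0>, <1 1 1>, <1 2 0>, <1 2 1>, <2 0 0>, <2 0 1>, <2 1 0>, <2 1 1>, <2 2 0>, <2 2 1>}
PSO: 12 outcomes — {<1 0 0>, <1 0 1>, <1 1 0>, <1 1 1>, <1 2 0>, <1 2 1>, <2 0 0>, <2 0 1>, <2 1 0>, <2 1 1>, <2 2 0>, <2 2 1>}
target <1 0 1> ∈ {SC,TSO,PSO}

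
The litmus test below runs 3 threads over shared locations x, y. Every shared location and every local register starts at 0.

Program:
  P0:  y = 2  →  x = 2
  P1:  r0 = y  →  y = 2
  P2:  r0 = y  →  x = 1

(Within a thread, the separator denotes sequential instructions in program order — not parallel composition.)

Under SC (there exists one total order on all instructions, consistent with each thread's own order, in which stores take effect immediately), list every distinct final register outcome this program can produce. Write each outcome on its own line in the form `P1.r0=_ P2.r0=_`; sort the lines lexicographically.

P1.r0=0 P2.r0=0
P1.r0=0 P2.r0=2
P1.r0=2 P2.r0=0
P1.r0=2 P2.r0=2

outcome vector order: (P1.r0,P2.r0)
|SC outcomes| = 4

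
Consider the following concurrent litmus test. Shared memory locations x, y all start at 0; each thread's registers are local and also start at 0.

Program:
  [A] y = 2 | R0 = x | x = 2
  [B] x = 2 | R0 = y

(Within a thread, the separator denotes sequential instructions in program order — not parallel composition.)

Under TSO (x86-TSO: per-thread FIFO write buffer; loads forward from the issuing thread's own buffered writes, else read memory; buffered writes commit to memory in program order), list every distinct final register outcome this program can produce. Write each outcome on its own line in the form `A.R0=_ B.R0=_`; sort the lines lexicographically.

A.R0=0 B.R0=0
A.R0=0 B.R0=2
A.R0=2 B.R0=0
A.R0=2 B.R0=2

outcome vector order: (A.R0,B.R0)
|TSO outcomes| = 4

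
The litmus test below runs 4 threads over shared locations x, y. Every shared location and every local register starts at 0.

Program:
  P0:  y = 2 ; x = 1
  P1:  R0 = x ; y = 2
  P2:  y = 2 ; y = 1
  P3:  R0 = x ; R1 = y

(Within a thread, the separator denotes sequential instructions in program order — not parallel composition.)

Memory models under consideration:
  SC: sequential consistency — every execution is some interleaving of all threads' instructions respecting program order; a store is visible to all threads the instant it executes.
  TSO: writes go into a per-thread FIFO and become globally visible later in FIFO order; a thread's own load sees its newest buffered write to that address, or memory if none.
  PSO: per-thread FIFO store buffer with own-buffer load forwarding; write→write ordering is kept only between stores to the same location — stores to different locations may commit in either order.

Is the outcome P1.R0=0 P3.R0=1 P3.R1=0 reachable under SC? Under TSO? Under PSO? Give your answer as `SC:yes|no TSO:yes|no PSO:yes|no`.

outcome vector order: (P1.R0,P3.R0,P3.R1)
SC (10): (0,0,0); (0,0,1); (0,0,2); (0,1,1); (0,1,2); (1,0,0); (1,0,1); (1,0,2); (1,1,1); (1,1,2)
TSO (10): (0,0,0); (0,0,1); (0,0,2); (0,1,1); (0,1,2); (1,0,0); (1,0,1); (1,0,2); (1,1,1); (1,1,2)
PSO (12): (0,0,0); (0,0,1); (0,0,2); (0,1,0); (0,1,1); (0,1,2); (1,0,0); (1,0,1); (1,0,2); (1,1,0); (1,1,1); (1,1,2)
target (0,1,0) ∈ {PSO}

SC:no TSO:no PSO:yes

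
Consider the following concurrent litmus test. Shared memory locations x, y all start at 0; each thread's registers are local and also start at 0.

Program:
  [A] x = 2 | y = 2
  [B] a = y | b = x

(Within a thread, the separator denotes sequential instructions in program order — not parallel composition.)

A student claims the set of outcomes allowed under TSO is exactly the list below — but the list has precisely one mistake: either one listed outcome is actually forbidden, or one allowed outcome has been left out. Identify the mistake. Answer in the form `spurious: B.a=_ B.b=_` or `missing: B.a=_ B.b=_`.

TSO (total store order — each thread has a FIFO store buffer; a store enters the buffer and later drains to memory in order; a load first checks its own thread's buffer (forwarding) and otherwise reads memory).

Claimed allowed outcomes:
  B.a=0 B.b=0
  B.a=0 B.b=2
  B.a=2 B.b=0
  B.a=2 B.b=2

spurious: B.a=2 B.b=0

outcome vector order: (B.a,B.b)
[TSO] allowed = {(0,0), (0,2), (2,2)}
claimed∖TSO = {(2,0)}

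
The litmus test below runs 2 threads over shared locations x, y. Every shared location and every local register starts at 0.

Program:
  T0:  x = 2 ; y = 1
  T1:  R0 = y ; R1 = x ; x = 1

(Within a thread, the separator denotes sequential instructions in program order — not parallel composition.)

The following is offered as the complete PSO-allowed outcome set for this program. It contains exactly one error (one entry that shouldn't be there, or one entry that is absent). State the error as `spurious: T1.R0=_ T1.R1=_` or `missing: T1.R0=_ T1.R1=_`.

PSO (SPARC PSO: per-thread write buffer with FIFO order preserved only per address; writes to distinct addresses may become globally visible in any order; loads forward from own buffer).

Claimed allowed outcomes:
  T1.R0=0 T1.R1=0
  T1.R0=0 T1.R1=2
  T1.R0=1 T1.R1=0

missing: T1.R0=1 T1.R1=2

outcome vector order: (T1.R0,T1.R1)
[PSO] allowed = {00; 02; 10; 12}
PSO∖claimed = {12}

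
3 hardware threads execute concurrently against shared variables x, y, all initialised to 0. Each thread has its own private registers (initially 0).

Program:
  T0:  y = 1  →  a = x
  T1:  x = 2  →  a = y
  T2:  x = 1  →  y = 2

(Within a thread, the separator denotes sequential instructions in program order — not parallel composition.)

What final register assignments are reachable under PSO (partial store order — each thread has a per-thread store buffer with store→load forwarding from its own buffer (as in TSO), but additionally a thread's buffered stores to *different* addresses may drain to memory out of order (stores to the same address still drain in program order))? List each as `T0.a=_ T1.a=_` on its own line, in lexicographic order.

outcome vector order: (T0.a,T1.a)
|PSO outcomes| = 9

T0.a=0 T1.a=0
T0.a=0 T1.a=1
T0.a=0 T1.a=2
T0.a=1 T1.a=0
T0.a=1 T1.a=1
T0.a=1 T1.a=2
T0.a=2 T1.a=0
T0.a=2 T1.a=1
T0.a=2 T1.a=2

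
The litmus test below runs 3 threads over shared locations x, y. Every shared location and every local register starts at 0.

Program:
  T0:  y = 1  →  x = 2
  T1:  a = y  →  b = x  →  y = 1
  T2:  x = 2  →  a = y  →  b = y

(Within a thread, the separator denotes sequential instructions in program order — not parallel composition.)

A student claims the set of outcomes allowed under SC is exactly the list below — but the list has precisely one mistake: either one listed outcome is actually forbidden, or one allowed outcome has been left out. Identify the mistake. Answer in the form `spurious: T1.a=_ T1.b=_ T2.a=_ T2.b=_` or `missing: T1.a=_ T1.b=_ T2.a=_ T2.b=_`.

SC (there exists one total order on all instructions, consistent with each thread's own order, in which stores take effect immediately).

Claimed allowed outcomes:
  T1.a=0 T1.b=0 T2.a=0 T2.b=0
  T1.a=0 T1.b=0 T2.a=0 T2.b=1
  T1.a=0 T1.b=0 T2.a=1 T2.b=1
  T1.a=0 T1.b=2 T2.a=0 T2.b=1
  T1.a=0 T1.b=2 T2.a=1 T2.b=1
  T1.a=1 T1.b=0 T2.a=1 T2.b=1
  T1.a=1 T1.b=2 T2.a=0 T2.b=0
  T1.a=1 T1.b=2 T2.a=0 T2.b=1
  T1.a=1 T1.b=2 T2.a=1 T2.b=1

missing: T1.a=0 T1.b=2 T2.a=0 T2.b=0

outcome vector order: (T1.a,T1.b,T2.a,T2.b)
[SC] allowed = {0000, 0001, 0011, 0200, 0201, 0211, 1011, 1200, 1201, 1211}
SC∖claimed = {0200}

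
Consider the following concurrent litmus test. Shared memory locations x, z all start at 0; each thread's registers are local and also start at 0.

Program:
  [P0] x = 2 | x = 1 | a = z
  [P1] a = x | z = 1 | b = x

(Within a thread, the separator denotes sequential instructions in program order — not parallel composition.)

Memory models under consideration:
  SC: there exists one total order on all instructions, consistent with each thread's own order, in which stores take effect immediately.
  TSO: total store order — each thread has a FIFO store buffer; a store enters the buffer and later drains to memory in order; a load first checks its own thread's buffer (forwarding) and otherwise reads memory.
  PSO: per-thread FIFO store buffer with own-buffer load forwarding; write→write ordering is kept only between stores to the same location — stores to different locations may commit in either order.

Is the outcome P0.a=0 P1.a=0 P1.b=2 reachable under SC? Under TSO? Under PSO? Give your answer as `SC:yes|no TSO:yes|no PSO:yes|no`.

outcome vector order: (P0.a,P1.a,P1.b)
SC: 9 outcomes — {<0 0 1>, <0 1 1>, <0 2 1>, <1 0 0>, <1 0 1>, <1 0 2>, <1 1 1>, <1 2 1>, <1 2 2>}
TSO: 12 outcomes — {<0 0 0>, <0 0 1>, <0 0 2>, <0 1 1>, <0 2 1>, <0 2 2>, <1 0 0>, <1 0 1>, <1 0 2>, <1 1 1>, <1 2 1>, <1 2 2>}
PSO: 12 outcomes — {<0 0 0>, <0 0 1>, <0 0 2>, <0 1 1>, <0 2 1>, <0 2 2>, <1 0 0>, <1 0 1>, <1 0 2>, <1 1 1>, <1 2 1>, <1 2 2>}
target <0 0 2> ∈ {TSO,PSO}

SC:no TSO:yes PSO:yes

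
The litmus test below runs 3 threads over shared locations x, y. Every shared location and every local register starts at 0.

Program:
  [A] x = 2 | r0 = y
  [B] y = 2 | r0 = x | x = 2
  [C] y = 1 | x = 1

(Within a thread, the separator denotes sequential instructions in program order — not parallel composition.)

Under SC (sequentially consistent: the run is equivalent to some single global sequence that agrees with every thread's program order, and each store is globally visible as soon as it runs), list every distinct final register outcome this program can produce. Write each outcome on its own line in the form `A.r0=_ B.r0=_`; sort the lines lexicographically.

outcome vector order: (A.r0,B.r0)
|SC outcomes| = 8

A.r0=0 B.r0=1
A.r0=0 B.r0=2
A.r0=1 B.r0=0
A.r0=1 B.r0=1
A.r0=1 B.r0=2
A.r0=2 B.r0=0
A.r0=2 B.r0=1
A.r0=2 B.r0=2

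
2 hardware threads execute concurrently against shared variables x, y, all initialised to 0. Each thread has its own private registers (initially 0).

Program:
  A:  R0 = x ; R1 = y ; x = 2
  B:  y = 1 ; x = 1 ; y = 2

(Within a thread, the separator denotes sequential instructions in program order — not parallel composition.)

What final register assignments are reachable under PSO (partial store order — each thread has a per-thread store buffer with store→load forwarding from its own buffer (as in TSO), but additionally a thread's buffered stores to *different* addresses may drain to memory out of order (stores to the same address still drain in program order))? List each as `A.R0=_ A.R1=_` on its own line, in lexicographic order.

outcome vector order: (A.R0,A.R1)
|PSO outcomes| = 6

A.R0=0 A.R1=0
A.R0=0 A.R1=1
A.R0=0 A.R1=2
A.R0=1 A.R1=0
A.R0=1 A.R1=1
A.R0=1 A.R1=2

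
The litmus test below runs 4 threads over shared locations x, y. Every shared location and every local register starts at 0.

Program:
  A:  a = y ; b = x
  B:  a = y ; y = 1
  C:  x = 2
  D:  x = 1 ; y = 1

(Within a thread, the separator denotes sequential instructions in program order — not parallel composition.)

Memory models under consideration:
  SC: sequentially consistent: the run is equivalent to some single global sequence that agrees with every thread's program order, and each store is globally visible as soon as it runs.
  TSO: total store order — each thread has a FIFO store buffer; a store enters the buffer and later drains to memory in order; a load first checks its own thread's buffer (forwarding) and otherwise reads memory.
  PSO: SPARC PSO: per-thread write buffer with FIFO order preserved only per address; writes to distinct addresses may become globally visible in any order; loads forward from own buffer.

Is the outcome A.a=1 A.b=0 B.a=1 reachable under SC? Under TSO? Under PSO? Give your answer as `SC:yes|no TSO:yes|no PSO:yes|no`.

SC:no TSO:no PSO:yes

outcome vector order: (A.a,A.b,B.a)
SC (11): (0,0,0) (0,0,1) (0,1,0) (0,1,1) (0,2,0) (0,2,1) (1,0,0) (1,1,0) (1,1,1) (1,2,0) (1,2,1)
TSO (11): (0,0,0) (0,0,1) (0,1,0) (0,1,1) (0,2,0) (0,2,1) (1,0,0) (1,1,0) (1,1,1) (1,2,0) (1,2,1)
PSO (12): (0,0,0) (0,0,1) (0,1,0) (0,1,1) (0,2,0) (0,2,1) (1,0,0) (1,0,1) (1,1,0) (1,1,1) (1,2,0) (1,2,1)
target (1,0,1) ∈ {PSO}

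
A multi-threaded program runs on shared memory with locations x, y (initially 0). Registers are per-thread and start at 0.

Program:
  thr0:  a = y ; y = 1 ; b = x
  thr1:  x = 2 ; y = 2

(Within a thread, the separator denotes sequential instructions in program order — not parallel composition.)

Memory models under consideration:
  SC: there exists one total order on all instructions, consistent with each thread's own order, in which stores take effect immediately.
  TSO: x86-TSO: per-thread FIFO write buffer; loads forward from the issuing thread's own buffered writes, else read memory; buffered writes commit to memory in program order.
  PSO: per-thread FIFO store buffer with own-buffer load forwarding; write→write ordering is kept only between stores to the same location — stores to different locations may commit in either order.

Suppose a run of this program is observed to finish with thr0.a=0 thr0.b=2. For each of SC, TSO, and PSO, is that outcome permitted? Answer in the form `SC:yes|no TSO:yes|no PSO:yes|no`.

SC:yes TSO:yes PSO:yes

outcome vector order: (thr0.a,thr0.b)
SC (3): (0,0) (0,2) (2,2)
TSO (3): (0,0) (0,2) (2,2)
PSO (4): (0,0) (0,2) (2,0) (2,2)
target (0,2) ∈ {SC,TSO,PSO}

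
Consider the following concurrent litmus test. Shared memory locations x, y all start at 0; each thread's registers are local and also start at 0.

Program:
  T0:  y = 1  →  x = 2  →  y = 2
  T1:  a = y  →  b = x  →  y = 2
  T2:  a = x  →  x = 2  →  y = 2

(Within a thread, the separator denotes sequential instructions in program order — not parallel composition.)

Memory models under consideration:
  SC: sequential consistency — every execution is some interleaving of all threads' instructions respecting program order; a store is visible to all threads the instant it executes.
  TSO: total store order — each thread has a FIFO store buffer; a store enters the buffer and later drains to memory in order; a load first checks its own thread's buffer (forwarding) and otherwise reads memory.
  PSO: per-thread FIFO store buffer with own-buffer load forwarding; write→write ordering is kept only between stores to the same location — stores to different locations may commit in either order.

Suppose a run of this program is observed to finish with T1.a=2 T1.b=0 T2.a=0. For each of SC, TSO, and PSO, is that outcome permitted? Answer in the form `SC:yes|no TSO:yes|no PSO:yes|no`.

outcome vector order: (T1.a,T1.b,T2.a)
[SC] allowed = {000 002 020 022 100 102 120 122 220 222}
[TSO] allowed = {000 002 020 022 100 102 120 122 220 222}
[PSO] allowed = {000 002 020 022 100 102 120 122 200 202 220 222}
target 200 ∈ {PSO}

SC:no TSO:no PSO:yes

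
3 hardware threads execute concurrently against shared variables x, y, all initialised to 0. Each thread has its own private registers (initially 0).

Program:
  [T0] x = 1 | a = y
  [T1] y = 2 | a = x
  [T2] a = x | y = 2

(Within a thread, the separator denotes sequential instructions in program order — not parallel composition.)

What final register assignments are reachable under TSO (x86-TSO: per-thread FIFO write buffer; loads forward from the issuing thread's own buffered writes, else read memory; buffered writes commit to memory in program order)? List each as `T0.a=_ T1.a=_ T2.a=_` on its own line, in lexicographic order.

outcome vector order: (T0.a,T1.a,T2.a)
|TSO outcomes| = 8

T0.a=0 T1.a=0 T2.a=0
T0.a=0 T1.a=0 T2.a=1
T0.a=0 T1.a=1 T2.a=0
T0.a=0 T1.a=1 T2.a=1
T0.a=2 T1.a=0 T2.a=0
T0.a=2 T1.a=0 T2.a=1
T0.a=2 T1.a=1 T2.a=0
T0.a=2 T1.a=1 T2.a=1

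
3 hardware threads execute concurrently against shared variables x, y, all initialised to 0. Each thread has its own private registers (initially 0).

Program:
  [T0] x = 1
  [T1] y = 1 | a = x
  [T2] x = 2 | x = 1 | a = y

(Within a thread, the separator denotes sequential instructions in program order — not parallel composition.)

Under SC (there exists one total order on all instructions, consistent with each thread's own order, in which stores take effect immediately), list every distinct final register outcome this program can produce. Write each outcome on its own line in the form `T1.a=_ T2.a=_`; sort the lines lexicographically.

T1.a=0 T2.a=1
T1.a=1 T2.a=0
T1.a=1 T2.a=1
T1.a=2 T2.a=1

outcome vector order: (T1.a,T2.a)
|SC outcomes| = 4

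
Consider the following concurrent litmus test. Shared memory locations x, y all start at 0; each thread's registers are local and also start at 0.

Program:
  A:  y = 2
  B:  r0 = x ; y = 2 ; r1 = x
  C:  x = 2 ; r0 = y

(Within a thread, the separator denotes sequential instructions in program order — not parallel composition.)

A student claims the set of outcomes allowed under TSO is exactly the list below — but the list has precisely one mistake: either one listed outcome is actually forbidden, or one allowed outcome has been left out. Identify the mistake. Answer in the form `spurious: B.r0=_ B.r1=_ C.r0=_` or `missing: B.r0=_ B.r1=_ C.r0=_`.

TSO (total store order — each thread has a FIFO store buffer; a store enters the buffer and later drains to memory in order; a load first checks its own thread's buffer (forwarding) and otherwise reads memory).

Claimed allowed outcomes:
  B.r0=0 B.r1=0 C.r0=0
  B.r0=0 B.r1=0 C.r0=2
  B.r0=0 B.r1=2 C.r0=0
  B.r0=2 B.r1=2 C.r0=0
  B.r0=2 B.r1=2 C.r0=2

missing: B.r0=0 B.r1=2 C.r0=2

outcome vector order: (B.r0,B.r1,C.r0)
under TSO → 000, 002, 020, 022, 220, 222
TSO∖claimed = {022}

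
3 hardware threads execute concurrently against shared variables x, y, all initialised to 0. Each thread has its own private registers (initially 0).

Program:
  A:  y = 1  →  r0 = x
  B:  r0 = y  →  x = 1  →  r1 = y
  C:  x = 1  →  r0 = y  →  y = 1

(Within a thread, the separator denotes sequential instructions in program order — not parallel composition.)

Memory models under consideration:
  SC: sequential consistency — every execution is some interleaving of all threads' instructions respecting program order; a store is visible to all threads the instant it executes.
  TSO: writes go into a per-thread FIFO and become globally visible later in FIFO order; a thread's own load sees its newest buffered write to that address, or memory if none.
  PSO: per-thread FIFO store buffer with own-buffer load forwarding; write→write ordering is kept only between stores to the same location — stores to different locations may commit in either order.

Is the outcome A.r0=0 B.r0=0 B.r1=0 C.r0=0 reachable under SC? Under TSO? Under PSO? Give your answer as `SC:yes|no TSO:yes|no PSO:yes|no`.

SC:no TSO:yes PSO:yes

outcome vector order: (A.r0,B.r0,B.r1,C.r0)
SC (8): 0/0/1/1 0/1/1/1 1/0/0/0 1/0/0/1 1/0/1/0 1/0/1/1 1/1/1/0 1/1/1/1
TSO (12): 0/0/0/0 0/0/0/1 0/0/1/0 0/0/1/1 0/1/1/0 0/1/1/1 1/0/0/0 1/0/0/1 1/0/1/0 1/0/1/1 1/1/1/0 1/1/1/1
PSO (12): 0/0/0/0 0/0/0/1 0/0/1/0 0/0/1/1 0/1/1/0 0/1/1/1 1/0/0/0 1/0/0/1 1/0/1/0 1/0/1/1 1/1/1/0 1/1/1/1
target 0/0/0/0 ∈ {TSO,PSO}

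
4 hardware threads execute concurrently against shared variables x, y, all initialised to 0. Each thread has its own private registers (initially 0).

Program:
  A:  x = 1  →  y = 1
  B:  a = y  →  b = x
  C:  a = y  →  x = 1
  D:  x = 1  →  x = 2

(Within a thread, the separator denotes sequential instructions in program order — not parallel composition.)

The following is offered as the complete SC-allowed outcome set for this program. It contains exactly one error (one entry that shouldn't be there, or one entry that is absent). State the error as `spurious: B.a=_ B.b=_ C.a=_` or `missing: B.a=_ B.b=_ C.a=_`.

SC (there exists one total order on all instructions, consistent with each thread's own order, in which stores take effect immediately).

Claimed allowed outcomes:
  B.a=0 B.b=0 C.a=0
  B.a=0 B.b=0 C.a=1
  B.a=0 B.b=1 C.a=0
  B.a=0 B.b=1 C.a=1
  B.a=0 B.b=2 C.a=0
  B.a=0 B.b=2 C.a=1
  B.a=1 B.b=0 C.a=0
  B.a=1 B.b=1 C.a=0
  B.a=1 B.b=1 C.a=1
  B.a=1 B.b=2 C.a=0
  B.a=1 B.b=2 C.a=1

outcome vector order: (B.a,B.b,C.a)
SC: 10 outcomes — {0/0/0; 0/0/1; 0/1/0; 0/1/1; 0/2/0; 0/2/1; 1/1/0; 1/1/1; 1/2/0; 1/2/1}
claimed∖SC = {1/0/0}

spurious: B.a=1 B.b=0 C.a=0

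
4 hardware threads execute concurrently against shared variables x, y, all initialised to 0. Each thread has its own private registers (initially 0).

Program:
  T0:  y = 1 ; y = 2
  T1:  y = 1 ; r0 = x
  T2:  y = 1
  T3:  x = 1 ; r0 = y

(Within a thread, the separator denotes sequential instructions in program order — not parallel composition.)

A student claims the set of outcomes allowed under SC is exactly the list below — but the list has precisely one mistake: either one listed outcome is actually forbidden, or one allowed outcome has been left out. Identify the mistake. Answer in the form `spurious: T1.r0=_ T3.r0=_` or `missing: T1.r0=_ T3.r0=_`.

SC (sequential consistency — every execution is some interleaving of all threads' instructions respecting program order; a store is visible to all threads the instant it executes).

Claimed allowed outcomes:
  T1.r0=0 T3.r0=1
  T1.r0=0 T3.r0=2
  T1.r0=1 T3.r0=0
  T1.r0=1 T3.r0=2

outcome vector order: (T1.r0,T3.r0)
SC (5): (0,1), (0,2), (1,0), (1,1), (1,2)
SC∖claimed = {(1,1)}

missing: T1.r0=1 T3.r0=1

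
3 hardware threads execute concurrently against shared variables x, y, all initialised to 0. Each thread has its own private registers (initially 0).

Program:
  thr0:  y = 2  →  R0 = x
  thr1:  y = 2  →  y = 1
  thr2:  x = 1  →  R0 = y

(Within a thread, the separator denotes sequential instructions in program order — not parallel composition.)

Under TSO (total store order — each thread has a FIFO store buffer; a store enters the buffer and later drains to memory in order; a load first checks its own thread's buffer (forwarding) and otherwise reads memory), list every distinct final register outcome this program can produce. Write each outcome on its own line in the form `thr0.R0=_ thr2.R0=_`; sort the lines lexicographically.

outcome vector order: (thr0.R0,thr2.R0)
|TSO outcomes| = 6

thr0.R0=0 thr2.R0=0
thr0.R0=0 thr2.R0=1
thr0.R0=0 thr2.R0=2
thr0.R0=1 thr2.R0=0
thr0.R0=1 thr2.R0=1
thr0.R0=1 thr2.R0=2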